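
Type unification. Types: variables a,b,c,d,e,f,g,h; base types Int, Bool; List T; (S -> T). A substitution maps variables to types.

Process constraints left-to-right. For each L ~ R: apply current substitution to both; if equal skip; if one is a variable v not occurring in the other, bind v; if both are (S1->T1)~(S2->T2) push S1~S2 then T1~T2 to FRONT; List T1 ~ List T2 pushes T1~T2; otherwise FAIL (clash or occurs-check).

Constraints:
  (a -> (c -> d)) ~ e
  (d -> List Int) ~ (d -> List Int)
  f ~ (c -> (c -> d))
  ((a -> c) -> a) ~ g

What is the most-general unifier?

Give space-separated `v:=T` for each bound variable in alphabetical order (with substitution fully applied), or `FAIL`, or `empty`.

step 1: unify (a -> (c -> d)) ~ e  [subst: {-} | 3 pending]
  bind e := (a -> (c -> d))
step 2: unify (d -> List Int) ~ (d -> List Int)  [subst: {e:=(a -> (c -> d))} | 2 pending]
  -> identical, skip
step 3: unify f ~ (c -> (c -> d))  [subst: {e:=(a -> (c -> d))} | 1 pending]
  bind f := (c -> (c -> d))
step 4: unify ((a -> c) -> a) ~ g  [subst: {e:=(a -> (c -> d)), f:=(c -> (c -> d))} | 0 pending]
  bind g := ((a -> c) -> a)

Answer: e:=(a -> (c -> d)) f:=(c -> (c -> d)) g:=((a -> c) -> a)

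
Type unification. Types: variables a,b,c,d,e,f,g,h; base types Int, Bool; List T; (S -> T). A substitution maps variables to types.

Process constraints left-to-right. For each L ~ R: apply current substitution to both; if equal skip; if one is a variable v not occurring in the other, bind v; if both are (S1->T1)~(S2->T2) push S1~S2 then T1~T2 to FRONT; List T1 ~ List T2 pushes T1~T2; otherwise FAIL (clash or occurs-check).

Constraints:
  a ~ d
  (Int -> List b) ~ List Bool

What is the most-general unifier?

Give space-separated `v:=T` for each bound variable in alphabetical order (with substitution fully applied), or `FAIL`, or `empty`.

Answer: FAIL

Derivation:
step 1: unify a ~ d  [subst: {-} | 1 pending]
  bind a := d
step 2: unify (Int -> List b) ~ List Bool  [subst: {a:=d} | 0 pending]
  clash: (Int -> List b) vs List Bool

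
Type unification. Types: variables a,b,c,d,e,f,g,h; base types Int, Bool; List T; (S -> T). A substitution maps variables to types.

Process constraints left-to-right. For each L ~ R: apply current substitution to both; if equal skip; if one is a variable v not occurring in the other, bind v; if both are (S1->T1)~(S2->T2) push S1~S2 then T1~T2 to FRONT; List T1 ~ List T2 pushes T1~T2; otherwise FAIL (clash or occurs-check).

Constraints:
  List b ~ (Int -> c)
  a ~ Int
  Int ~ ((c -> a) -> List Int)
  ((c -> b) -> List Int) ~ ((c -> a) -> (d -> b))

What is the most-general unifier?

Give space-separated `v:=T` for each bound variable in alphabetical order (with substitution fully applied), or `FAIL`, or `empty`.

step 1: unify List b ~ (Int -> c)  [subst: {-} | 3 pending]
  clash: List b vs (Int -> c)

Answer: FAIL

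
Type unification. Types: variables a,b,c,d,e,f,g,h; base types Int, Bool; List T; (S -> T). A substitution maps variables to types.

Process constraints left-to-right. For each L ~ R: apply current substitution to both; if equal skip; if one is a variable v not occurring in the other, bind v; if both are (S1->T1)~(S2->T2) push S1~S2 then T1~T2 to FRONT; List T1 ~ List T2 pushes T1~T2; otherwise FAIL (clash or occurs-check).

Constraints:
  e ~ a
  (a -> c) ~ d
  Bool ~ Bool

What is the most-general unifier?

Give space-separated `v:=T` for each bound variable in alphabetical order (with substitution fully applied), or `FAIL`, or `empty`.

step 1: unify e ~ a  [subst: {-} | 2 pending]
  bind e := a
step 2: unify (a -> c) ~ d  [subst: {e:=a} | 1 pending]
  bind d := (a -> c)
step 3: unify Bool ~ Bool  [subst: {e:=a, d:=(a -> c)} | 0 pending]
  -> identical, skip

Answer: d:=(a -> c) e:=a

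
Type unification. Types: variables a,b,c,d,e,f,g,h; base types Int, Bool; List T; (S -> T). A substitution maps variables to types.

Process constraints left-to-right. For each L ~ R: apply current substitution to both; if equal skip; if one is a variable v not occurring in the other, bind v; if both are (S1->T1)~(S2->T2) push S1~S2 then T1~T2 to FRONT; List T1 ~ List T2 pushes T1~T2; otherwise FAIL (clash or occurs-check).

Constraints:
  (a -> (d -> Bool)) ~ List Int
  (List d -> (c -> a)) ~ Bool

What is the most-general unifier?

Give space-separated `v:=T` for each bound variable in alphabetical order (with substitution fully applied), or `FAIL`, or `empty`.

step 1: unify (a -> (d -> Bool)) ~ List Int  [subst: {-} | 1 pending]
  clash: (a -> (d -> Bool)) vs List Int

Answer: FAIL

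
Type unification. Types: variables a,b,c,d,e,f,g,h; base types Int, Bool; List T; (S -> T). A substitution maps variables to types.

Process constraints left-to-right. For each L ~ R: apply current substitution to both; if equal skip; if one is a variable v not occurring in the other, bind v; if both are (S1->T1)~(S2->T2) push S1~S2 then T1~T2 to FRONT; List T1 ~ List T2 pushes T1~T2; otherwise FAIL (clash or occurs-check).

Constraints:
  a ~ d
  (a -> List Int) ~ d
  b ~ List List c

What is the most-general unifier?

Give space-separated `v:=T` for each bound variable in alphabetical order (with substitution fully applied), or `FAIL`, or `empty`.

Answer: FAIL

Derivation:
step 1: unify a ~ d  [subst: {-} | 2 pending]
  bind a := d
step 2: unify (d -> List Int) ~ d  [subst: {a:=d} | 1 pending]
  occurs-check fail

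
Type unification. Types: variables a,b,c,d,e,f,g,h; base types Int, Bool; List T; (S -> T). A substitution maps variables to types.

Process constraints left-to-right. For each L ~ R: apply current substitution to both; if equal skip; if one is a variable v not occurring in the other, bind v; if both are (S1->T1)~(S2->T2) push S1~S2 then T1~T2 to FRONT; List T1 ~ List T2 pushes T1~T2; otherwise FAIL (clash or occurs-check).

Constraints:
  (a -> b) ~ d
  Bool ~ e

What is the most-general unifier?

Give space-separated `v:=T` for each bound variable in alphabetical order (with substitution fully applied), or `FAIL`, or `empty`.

Answer: d:=(a -> b) e:=Bool

Derivation:
step 1: unify (a -> b) ~ d  [subst: {-} | 1 pending]
  bind d := (a -> b)
step 2: unify Bool ~ e  [subst: {d:=(a -> b)} | 0 pending]
  bind e := Bool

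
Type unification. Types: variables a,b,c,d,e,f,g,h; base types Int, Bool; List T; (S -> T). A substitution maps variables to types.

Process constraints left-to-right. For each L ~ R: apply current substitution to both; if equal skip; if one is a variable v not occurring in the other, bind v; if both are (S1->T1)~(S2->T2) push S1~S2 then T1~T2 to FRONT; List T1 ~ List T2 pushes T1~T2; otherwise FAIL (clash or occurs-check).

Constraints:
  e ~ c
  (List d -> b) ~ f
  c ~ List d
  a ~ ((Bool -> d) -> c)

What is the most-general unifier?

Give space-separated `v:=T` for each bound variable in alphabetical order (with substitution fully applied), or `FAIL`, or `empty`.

step 1: unify e ~ c  [subst: {-} | 3 pending]
  bind e := c
step 2: unify (List d -> b) ~ f  [subst: {e:=c} | 2 pending]
  bind f := (List d -> b)
step 3: unify c ~ List d  [subst: {e:=c, f:=(List d -> b)} | 1 pending]
  bind c := List d
step 4: unify a ~ ((Bool -> d) -> List d)  [subst: {e:=c, f:=(List d -> b), c:=List d} | 0 pending]
  bind a := ((Bool -> d) -> List d)

Answer: a:=((Bool -> d) -> List d) c:=List d e:=List d f:=(List d -> b)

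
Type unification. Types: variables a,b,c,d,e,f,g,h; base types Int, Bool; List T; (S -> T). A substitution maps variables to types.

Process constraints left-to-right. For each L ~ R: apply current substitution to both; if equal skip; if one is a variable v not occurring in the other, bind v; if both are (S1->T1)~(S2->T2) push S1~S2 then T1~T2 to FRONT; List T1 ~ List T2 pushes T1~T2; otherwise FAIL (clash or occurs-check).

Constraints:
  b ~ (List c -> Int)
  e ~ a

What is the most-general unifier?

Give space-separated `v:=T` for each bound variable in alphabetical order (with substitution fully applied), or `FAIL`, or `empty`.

Answer: b:=(List c -> Int) e:=a

Derivation:
step 1: unify b ~ (List c -> Int)  [subst: {-} | 1 pending]
  bind b := (List c -> Int)
step 2: unify e ~ a  [subst: {b:=(List c -> Int)} | 0 pending]
  bind e := a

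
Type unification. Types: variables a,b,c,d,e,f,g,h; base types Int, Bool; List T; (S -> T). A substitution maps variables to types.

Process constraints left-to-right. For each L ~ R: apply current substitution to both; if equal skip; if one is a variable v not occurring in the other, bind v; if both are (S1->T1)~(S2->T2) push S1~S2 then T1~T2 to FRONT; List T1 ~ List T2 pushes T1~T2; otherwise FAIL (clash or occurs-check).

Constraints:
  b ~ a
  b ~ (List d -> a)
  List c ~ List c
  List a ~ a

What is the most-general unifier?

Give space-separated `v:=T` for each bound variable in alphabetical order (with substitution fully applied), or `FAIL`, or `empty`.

step 1: unify b ~ a  [subst: {-} | 3 pending]
  bind b := a
step 2: unify a ~ (List d -> a)  [subst: {b:=a} | 2 pending]
  occurs-check fail: a in (List d -> a)

Answer: FAIL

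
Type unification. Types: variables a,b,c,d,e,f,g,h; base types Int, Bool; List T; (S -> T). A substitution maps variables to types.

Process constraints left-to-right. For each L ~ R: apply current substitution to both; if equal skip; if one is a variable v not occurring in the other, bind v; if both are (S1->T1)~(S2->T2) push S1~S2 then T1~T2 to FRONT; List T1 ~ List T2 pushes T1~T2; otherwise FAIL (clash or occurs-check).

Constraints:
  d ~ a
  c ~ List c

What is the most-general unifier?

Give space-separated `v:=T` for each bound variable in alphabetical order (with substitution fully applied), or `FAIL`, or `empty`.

step 1: unify d ~ a  [subst: {-} | 1 pending]
  bind d := a
step 2: unify c ~ List c  [subst: {d:=a} | 0 pending]
  occurs-check fail: c in List c

Answer: FAIL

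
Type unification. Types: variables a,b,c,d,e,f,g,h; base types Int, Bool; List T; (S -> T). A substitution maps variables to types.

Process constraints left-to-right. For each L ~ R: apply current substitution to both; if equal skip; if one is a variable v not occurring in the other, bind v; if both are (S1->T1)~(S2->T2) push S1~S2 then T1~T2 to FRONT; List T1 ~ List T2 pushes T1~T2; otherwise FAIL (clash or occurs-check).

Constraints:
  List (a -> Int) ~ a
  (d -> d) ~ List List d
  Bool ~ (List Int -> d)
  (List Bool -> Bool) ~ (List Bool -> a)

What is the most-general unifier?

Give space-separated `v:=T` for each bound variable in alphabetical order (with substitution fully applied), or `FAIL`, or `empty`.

Answer: FAIL

Derivation:
step 1: unify List (a -> Int) ~ a  [subst: {-} | 3 pending]
  occurs-check fail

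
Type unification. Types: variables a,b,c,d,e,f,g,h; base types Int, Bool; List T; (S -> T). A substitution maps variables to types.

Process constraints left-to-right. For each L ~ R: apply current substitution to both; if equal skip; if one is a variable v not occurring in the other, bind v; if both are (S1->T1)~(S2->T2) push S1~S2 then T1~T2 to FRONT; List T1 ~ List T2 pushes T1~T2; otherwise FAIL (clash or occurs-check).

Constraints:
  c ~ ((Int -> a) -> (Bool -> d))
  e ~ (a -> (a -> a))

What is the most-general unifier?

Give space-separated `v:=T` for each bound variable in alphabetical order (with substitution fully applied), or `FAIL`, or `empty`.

Answer: c:=((Int -> a) -> (Bool -> d)) e:=(a -> (a -> a))

Derivation:
step 1: unify c ~ ((Int -> a) -> (Bool -> d))  [subst: {-} | 1 pending]
  bind c := ((Int -> a) -> (Bool -> d))
step 2: unify e ~ (a -> (a -> a))  [subst: {c:=((Int -> a) -> (Bool -> d))} | 0 pending]
  bind e := (a -> (a -> a))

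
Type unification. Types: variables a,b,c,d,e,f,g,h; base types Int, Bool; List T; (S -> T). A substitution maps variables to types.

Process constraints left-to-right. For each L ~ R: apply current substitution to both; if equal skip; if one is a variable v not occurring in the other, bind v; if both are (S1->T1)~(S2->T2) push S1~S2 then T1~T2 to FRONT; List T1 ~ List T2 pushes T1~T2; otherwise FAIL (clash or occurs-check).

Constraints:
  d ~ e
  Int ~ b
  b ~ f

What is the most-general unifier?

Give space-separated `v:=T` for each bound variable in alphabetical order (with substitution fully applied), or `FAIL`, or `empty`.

step 1: unify d ~ e  [subst: {-} | 2 pending]
  bind d := e
step 2: unify Int ~ b  [subst: {d:=e} | 1 pending]
  bind b := Int
step 3: unify Int ~ f  [subst: {d:=e, b:=Int} | 0 pending]
  bind f := Int

Answer: b:=Int d:=e f:=Int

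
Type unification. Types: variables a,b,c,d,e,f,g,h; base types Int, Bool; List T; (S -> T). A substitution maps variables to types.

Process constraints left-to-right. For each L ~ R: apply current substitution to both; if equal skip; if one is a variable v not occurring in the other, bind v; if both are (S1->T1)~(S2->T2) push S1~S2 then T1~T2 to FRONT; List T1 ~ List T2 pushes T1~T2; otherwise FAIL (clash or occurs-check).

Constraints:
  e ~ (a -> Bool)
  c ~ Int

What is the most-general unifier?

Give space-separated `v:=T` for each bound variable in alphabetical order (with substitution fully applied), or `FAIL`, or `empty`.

step 1: unify e ~ (a -> Bool)  [subst: {-} | 1 pending]
  bind e := (a -> Bool)
step 2: unify c ~ Int  [subst: {e:=(a -> Bool)} | 0 pending]
  bind c := Int

Answer: c:=Int e:=(a -> Bool)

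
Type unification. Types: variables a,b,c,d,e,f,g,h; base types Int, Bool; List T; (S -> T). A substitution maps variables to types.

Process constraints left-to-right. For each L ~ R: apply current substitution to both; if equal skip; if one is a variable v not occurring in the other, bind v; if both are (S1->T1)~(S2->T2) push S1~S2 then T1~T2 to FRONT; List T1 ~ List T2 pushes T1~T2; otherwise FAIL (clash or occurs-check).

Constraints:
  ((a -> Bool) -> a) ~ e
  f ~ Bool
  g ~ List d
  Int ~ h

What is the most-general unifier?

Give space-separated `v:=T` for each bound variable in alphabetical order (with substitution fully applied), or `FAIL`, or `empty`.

step 1: unify ((a -> Bool) -> a) ~ e  [subst: {-} | 3 pending]
  bind e := ((a -> Bool) -> a)
step 2: unify f ~ Bool  [subst: {e:=((a -> Bool) -> a)} | 2 pending]
  bind f := Bool
step 3: unify g ~ List d  [subst: {e:=((a -> Bool) -> a), f:=Bool} | 1 pending]
  bind g := List d
step 4: unify Int ~ h  [subst: {e:=((a -> Bool) -> a), f:=Bool, g:=List d} | 0 pending]
  bind h := Int

Answer: e:=((a -> Bool) -> a) f:=Bool g:=List d h:=Int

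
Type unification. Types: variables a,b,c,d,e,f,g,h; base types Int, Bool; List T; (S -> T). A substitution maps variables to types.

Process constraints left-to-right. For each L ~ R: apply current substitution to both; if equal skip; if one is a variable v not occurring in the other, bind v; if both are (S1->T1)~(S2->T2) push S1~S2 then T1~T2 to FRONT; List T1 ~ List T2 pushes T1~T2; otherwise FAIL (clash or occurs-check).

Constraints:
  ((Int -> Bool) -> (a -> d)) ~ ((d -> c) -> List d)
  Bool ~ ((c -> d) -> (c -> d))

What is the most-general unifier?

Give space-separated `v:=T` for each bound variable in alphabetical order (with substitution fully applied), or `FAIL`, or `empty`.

step 1: unify ((Int -> Bool) -> (a -> d)) ~ ((d -> c) -> List d)  [subst: {-} | 1 pending]
  -> decompose arrow: push (Int -> Bool)~(d -> c), (a -> d)~List d
step 2: unify (Int -> Bool) ~ (d -> c)  [subst: {-} | 2 pending]
  -> decompose arrow: push Int~d, Bool~c
step 3: unify Int ~ d  [subst: {-} | 3 pending]
  bind d := Int
step 4: unify Bool ~ c  [subst: {d:=Int} | 2 pending]
  bind c := Bool
step 5: unify (a -> Int) ~ List Int  [subst: {d:=Int, c:=Bool} | 1 pending]
  clash: (a -> Int) vs List Int

Answer: FAIL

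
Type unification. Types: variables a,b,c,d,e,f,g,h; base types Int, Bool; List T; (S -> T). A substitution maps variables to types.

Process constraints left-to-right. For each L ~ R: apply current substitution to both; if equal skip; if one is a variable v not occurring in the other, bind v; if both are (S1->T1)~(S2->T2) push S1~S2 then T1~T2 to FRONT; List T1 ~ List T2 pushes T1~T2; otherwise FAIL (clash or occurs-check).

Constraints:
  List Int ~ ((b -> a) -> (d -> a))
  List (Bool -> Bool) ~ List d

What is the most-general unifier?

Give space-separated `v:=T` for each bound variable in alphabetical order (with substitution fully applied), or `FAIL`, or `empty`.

Answer: FAIL

Derivation:
step 1: unify List Int ~ ((b -> a) -> (d -> a))  [subst: {-} | 1 pending]
  clash: List Int vs ((b -> a) -> (d -> a))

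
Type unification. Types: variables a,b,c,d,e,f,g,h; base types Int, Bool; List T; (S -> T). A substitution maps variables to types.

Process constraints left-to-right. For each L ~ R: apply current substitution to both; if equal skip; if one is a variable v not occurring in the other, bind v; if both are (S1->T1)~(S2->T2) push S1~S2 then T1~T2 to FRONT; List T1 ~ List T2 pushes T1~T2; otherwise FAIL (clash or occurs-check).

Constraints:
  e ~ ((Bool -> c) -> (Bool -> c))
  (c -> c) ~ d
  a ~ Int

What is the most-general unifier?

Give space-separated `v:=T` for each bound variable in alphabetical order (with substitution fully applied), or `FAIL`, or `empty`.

Answer: a:=Int d:=(c -> c) e:=((Bool -> c) -> (Bool -> c))

Derivation:
step 1: unify e ~ ((Bool -> c) -> (Bool -> c))  [subst: {-} | 2 pending]
  bind e := ((Bool -> c) -> (Bool -> c))
step 2: unify (c -> c) ~ d  [subst: {e:=((Bool -> c) -> (Bool -> c))} | 1 pending]
  bind d := (c -> c)
step 3: unify a ~ Int  [subst: {e:=((Bool -> c) -> (Bool -> c)), d:=(c -> c)} | 0 pending]
  bind a := Int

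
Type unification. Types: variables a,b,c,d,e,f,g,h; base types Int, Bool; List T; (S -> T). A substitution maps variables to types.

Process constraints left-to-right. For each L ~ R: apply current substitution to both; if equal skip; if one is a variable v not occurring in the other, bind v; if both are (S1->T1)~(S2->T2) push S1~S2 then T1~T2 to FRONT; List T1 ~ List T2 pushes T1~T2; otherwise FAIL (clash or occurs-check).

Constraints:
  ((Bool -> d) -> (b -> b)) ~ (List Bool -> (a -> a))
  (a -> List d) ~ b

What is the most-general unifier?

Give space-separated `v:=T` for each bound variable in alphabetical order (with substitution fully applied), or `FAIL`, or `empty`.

step 1: unify ((Bool -> d) -> (b -> b)) ~ (List Bool -> (a -> a))  [subst: {-} | 1 pending]
  -> decompose arrow: push (Bool -> d)~List Bool, (b -> b)~(a -> a)
step 2: unify (Bool -> d) ~ List Bool  [subst: {-} | 2 pending]
  clash: (Bool -> d) vs List Bool

Answer: FAIL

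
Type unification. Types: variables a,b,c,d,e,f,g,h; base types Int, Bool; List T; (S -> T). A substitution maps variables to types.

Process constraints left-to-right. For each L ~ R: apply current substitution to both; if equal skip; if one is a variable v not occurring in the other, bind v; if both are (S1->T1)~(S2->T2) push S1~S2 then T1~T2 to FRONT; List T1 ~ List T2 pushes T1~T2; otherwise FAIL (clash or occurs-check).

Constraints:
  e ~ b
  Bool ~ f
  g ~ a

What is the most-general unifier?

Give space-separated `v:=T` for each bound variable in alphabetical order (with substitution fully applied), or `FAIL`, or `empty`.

step 1: unify e ~ b  [subst: {-} | 2 pending]
  bind e := b
step 2: unify Bool ~ f  [subst: {e:=b} | 1 pending]
  bind f := Bool
step 3: unify g ~ a  [subst: {e:=b, f:=Bool} | 0 pending]
  bind g := a

Answer: e:=b f:=Bool g:=a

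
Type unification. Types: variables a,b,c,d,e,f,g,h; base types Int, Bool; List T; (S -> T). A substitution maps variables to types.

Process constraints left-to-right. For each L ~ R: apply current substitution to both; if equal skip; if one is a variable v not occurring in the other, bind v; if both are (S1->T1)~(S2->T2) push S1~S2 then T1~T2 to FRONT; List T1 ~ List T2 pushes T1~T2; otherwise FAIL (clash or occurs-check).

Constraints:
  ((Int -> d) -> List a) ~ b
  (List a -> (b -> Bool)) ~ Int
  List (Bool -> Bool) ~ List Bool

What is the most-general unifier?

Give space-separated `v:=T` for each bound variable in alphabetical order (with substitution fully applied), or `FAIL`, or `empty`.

Answer: FAIL

Derivation:
step 1: unify ((Int -> d) -> List a) ~ b  [subst: {-} | 2 pending]
  bind b := ((Int -> d) -> List a)
step 2: unify (List a -> (((Int -> d) -> List a) -> Bool)) ~ Int  [subst: {b:=((Int -> d) -> List a)} | 1 pending]
  clash: (List a -> (((Int -> d) -> List a) -> Bool)) vs Int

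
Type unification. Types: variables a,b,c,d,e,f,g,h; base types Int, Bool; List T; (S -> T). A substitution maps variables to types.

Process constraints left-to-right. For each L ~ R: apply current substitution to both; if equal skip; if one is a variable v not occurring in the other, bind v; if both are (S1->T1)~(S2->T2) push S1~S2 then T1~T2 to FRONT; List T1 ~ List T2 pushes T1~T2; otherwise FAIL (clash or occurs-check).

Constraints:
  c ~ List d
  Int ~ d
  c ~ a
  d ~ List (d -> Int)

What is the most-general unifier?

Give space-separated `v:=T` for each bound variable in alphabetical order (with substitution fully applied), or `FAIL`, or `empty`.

step 1: unify c ~ List d  [subst: {-} | 3 pending]
  bind c := List d
step 2: unify Int ~ d  [subst: {c:=List d} | 2 pending]
  bind d := Int
step 3: unify List Int ~ a  [subst: {c:=List d, d:=Int} | 1 pending]
  bind a := List Int
step 4: unify Int ~ List (Int -> Int)  [subst: {c:=List d, d:=Int, a:=List Int} | 0 pending]
  clash: Int vs List (Int -> Int)

Answer: FAIL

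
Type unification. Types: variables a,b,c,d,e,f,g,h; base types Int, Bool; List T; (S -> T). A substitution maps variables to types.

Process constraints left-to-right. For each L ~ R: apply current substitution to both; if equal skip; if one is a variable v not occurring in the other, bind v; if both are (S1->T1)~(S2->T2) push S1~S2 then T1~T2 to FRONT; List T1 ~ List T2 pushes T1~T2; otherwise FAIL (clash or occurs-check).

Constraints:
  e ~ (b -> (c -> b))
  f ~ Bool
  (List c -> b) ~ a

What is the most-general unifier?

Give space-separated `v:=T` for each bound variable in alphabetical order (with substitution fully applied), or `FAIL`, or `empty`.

Answer: a:=(List c -> b) e:=(b -> (c -> b)) f:=Bool

Derivation:
step 1: unify e ~ (b -> (c -> b))  [subst: {-} | 2 pending]
  bind e := (b -> (c -> b))
step 2: unify f ~ Bool  [subst: {e:=(b -> (c -> b))} | 1 pending]
  bind f := Bool
step 3: unify (List c -> b) ~ a  [subst: {e:=(b -> (c -> b)), f:=Bool} | 0 pending]
  bind a := (List c -> b)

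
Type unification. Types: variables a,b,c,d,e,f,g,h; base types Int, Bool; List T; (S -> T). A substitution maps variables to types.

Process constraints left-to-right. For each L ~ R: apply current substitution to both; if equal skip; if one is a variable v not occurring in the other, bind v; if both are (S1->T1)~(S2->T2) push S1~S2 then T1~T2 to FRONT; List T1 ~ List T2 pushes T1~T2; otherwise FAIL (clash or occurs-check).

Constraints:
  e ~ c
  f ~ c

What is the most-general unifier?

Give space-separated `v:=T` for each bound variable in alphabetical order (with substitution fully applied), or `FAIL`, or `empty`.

Answer: e:=c f:=c

Derivation:
step 1: unify e ~ c  [subst: {-} | 1 pending]
  bind e := c
step 2: unify f ~ c  [subst: {e:=c} | 0 pending]
  bind f := c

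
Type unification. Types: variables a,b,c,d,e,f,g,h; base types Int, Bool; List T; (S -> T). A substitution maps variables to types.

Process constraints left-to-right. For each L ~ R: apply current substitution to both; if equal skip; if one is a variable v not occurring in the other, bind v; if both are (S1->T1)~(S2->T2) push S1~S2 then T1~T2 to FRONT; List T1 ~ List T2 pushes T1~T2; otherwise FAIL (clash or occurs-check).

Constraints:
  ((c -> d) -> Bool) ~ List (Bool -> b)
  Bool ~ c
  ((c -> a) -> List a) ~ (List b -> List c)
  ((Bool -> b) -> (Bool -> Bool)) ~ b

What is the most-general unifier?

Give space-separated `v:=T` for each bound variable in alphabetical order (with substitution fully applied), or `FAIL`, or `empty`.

Answer: FAIL

Derivation:
step 1: unify ((c -> d) -> Bool) ~ List (Bool -> b)  [subst: {-} | 3 pending]
  clash: ((c -> d) -> Bool) vs List (Bool -> b)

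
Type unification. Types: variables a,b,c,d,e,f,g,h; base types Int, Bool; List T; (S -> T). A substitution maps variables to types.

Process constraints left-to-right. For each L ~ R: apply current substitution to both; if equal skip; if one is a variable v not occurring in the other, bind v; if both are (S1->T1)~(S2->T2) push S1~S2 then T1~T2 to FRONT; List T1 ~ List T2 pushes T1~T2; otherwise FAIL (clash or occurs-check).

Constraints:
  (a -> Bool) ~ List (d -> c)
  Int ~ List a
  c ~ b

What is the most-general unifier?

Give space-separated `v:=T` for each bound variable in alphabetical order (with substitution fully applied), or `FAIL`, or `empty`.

step 1: unify (a -> Bool) ~ List (d -> c)  [subst: {-} | 2 pending]
  clash: (a -> Bool) vs List (d -> c)

Answer: FAIL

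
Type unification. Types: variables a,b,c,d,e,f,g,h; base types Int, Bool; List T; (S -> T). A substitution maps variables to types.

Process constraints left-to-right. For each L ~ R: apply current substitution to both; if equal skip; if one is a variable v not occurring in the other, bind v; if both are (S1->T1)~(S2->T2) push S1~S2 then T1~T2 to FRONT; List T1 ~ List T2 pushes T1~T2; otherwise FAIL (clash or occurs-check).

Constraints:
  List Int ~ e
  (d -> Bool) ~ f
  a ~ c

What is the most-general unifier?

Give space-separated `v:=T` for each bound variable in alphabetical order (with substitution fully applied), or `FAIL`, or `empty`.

Answer: a:=c e:=List Int f:=(d -> Bool)

Derivation:
step 1: unify List Int ~ e  [subst: {-} | 2 pending]
  bind e := List Int
step 2: unify (d -> Bool) ~ f  [subst: {e:=List Int} | 1 pending]
  bind f := (d -> Bool)
step 3: unify a ~ c  [subst: {e:=List Int, f:=(d -> Bool)} | 0 pending]
  bind a := c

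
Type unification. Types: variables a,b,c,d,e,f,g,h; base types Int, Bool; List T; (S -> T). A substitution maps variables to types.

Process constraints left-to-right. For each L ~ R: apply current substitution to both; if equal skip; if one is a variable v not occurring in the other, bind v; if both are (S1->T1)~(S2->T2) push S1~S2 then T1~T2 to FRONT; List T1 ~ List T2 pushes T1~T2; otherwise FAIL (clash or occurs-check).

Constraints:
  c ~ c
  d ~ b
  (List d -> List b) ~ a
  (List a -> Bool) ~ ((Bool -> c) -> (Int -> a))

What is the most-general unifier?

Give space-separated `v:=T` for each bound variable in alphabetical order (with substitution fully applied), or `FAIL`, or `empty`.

Answer: FAIL

Derivation:
step 1: unify c ~ c  [subst: {-} | 3 pending]
  -> identical, skip
step 2: unify d ~ b  [subst: {-} | 2 pending]
  bind d := b
step 3: unify (List b -> List b) ~ a  [subst: {d:=b} | 1 pending]
  bind a := (List b -> List b)
step 4: unify (List (List b -> List b) -> Bool) ~ ((Bool -> c) -> (Int -> (List b -> List b)))  [subst: {d:=b, a:=(List b -> List b)} | 0 pending]
  -> decompose arrow: push List (List b -> List b)~(Bool -> c), Bool~(Int -> (List b -> List b))
step 5: unify List (List b -> List b) ~ (Bool -> c)  [subst: {d:=b, a:=(List b -> List b)} | 1 pending]
  clash: List (List b -> List b) vs (Bool -> c)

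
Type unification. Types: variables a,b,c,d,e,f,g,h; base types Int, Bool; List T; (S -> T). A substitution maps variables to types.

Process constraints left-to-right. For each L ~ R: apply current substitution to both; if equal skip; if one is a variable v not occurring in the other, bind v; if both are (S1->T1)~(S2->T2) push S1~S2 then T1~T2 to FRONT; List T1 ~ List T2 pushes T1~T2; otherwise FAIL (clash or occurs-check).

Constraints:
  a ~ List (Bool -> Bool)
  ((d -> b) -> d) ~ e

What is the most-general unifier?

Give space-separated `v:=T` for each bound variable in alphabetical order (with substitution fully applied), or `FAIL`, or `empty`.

step 1: unify a ~ List (Bool -> Bool)  [subst: {-} | 1 pending]
  bind a := List (Bool -> Bool)
step 2: unify ((d -> b) -> d) ~ e  [subst: {a:=List (Bool -> Bool)} | 0 pending]
  bind e := ((d -> b) -> d)

Answer: a:=List (Bool -> Bool) e:=((d -> b) -> d)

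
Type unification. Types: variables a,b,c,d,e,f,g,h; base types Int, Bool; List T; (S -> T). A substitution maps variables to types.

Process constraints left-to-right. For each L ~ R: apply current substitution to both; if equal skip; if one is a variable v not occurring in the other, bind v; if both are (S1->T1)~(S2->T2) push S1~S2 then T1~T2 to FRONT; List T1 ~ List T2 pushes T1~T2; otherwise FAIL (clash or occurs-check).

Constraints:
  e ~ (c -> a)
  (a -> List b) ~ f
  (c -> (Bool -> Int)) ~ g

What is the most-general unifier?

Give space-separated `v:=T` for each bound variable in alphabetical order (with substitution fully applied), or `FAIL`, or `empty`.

Answer: e:=(c -> a) f:=(a -> List b) g:=(c -> (Bool -> Int))

Derivation:
step 1: unify e ~ (c -> a)  [subst: {-} | 2 pending]
  bind e := (c -> a)
step 2: unify (a -> List b) ~ f  [subst: {e:=(c -> a)} | 1 pending]
  bind f := (a -> List b)
step 3: unify (c -> (Bool -> Int)) ~ g  [subst: {e:=(c -> a), f:=(a -> List b)} | 0 pending]
  bind g := (c -> (Bool -> Int))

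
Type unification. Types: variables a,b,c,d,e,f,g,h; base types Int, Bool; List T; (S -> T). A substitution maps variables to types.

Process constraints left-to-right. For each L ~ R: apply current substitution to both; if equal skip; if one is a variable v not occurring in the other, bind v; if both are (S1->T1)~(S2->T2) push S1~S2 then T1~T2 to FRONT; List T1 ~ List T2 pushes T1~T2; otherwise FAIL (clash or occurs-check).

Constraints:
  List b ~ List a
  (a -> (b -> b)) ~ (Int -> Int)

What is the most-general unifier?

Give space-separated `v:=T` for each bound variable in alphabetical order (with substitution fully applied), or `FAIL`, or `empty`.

Answer: FAIL

Derivation:
step 1: unify List b ~ List a  [subst: {-} | 1 pending]
  -> decompose List: push b~a
step 2: unify b ~ a  [subst: {-} | 1 pending]
  bind b := a
step 3: unify (a -> (a -> a)) ~ (Int -> Int)  [subst: {b:=a} | 0 pending]
  -> decompose arrow: push a~Int, (a -> a)~Int
step 4: unify a ~ Int  [subst: {b:=a} | 1 pending]
  bind a := Int
step 5: unify (Int -> Int) ~ Int  [subst: {b:=a, a:=Int} | 0 pending]
  clash: (Int -> Int) vs Int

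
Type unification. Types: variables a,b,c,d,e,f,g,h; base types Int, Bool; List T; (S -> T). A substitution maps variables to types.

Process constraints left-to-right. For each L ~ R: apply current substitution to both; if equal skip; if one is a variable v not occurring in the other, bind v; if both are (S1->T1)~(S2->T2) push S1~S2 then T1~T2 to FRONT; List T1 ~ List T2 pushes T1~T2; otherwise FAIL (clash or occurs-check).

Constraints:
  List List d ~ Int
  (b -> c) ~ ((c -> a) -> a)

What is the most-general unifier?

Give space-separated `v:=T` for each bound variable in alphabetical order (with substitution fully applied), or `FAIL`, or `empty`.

step 1: unify List List d ~ Int  [subst: {-} | 1 pending]
  clash: List List d vs Int

Answer: FAIL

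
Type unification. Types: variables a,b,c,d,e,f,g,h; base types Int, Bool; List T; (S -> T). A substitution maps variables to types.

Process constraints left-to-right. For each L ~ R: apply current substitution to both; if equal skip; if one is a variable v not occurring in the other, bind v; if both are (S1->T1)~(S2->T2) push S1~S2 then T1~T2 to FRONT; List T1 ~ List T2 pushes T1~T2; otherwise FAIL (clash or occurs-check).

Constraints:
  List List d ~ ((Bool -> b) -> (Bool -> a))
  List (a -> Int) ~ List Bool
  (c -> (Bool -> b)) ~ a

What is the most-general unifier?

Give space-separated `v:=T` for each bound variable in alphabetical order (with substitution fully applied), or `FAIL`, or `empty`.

step 1: unify List List d ~ ((Bool -> b) -> (Bool -> a))  [subst: {-} | 2 pending]
  clash: List List d vs ((Bool -> b) -> (Bool -> a))

Answer: FAIL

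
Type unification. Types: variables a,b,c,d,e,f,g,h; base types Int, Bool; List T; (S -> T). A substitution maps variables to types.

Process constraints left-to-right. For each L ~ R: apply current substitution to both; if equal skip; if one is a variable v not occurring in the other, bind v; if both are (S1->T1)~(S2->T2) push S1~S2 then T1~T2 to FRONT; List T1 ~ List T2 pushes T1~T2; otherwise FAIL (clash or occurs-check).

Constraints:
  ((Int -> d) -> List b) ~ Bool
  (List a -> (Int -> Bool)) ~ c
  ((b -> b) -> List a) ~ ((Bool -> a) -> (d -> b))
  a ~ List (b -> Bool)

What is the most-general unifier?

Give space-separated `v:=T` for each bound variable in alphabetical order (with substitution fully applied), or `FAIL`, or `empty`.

step 1: unify ((Int -> d) -> List b) ~ Bool  [subst: {-} | 3 pending]
  clash: ((Int -> d) -> List b) vs Bool

Answer: FAIL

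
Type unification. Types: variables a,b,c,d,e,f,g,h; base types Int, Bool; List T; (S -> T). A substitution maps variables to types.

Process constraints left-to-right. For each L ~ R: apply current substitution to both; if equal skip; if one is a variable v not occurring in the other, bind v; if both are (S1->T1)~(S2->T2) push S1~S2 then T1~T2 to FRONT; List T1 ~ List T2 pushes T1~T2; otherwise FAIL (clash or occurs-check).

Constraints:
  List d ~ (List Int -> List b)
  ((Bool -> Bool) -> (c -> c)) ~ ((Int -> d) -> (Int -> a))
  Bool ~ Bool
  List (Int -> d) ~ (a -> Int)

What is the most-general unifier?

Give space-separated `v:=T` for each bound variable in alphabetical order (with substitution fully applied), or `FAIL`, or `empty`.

Answer: FAIL

Derivation:
step 1: unify List d ~ (List Int -> List b)  [subst: {-} | 3 pending]
  clash: List d vs (List Int -> List b)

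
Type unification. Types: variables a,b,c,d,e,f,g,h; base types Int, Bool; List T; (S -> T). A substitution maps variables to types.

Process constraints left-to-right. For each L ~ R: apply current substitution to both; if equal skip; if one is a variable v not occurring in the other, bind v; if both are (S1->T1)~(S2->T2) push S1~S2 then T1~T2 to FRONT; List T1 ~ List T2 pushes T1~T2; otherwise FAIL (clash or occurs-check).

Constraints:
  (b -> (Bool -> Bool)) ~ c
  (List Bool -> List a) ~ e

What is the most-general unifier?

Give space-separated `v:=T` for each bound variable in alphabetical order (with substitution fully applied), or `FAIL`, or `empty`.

step 1: unify (b -> (Bool -> Bool)) ~ c  [subst: {-} | 1 pending]
  bind c := (b -> (Bool -> Bool))
step 2: unify (List Bool -> List a) ~ e  [subst: {c:=(b -> (Bool -> Bool))} | 0 pending]
  bind e := (List Bool -> List a)

Answer: c:=(b -> (Bool -> Bool)) e:=(List Bool -> List a)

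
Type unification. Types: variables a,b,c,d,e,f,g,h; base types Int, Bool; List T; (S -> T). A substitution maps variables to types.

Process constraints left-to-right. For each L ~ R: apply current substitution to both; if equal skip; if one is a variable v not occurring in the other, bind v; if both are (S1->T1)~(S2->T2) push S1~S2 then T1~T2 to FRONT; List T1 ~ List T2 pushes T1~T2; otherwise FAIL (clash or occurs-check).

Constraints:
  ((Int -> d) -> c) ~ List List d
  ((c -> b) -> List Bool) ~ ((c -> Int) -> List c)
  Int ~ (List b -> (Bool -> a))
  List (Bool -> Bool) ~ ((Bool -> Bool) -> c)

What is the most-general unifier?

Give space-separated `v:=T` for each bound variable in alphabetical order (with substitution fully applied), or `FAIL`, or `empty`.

Answer: FAIL

Derivation:
step 1: unify ((Int -> d) -> c) ~ List List d  [subst: {-} | 3 pending]
  clash: ((Int -> d) -> c) vs List List d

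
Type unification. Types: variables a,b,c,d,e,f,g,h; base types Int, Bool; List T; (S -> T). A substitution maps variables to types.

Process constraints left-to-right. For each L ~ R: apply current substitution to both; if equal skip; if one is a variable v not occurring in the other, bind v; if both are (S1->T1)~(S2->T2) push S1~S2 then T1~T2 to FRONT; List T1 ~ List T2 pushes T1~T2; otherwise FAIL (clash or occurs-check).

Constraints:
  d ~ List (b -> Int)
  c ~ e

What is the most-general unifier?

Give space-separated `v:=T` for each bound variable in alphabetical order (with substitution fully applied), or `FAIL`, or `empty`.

step 1: unify d ~ List (b -> Int)  [subst: {-} | 1 pending]
  bind d := List (b -> Int)
step 2: unify c ~ e  [subst: {d:=List (b -> Int)} | 0 pending]
  bind c := e

Answer: c:=e d:=List (b -> Int)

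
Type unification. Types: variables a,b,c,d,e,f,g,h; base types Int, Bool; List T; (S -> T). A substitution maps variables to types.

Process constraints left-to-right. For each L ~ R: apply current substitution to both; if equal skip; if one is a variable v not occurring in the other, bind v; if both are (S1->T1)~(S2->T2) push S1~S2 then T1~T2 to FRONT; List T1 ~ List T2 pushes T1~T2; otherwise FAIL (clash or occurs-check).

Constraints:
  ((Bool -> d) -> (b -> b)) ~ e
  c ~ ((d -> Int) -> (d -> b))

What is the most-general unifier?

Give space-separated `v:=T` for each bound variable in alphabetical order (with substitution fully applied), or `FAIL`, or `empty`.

step 1: unify ((Bool -> d) -> (b -> b)) ~ e  [subst: {-} | 1 pending]
  bind e := ((Bool -> d) -> (b -> b))
step 2: unify c ~ ((d -> Int) -> (d -> b))  [subst: {e:=((Bool -> d) -> (b -> b))} | 0 pending]
  bind c := ((d -> Int) -> (d -> b))

Answer: c:=((d -> Int) -> (d -> b)) e:=((Bool -> d) -> (b -> b))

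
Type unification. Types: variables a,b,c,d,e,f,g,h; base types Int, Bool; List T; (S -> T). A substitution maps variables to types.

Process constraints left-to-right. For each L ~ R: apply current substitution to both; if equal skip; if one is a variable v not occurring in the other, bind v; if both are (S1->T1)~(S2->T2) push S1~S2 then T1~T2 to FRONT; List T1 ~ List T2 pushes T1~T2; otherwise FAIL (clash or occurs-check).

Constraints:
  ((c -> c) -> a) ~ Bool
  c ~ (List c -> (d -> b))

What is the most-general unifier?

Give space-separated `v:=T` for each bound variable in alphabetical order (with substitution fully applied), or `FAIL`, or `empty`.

Answer: FAIL

Derivation:
step 1: unify ((c -> c) -> a) ~ Bool  [subst: {-} | 1 pending]
  clash: ((c -> c) -> a) vs Bool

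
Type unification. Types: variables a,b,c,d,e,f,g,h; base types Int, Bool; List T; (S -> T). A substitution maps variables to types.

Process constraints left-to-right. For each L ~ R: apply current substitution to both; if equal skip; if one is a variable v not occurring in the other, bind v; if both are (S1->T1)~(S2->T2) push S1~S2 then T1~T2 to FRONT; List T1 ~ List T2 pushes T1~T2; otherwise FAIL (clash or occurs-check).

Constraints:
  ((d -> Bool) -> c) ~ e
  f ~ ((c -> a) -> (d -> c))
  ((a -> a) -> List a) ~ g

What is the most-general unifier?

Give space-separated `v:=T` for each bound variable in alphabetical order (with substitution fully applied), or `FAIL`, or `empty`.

step 1: unify ((d -> Bool) -> c) ~ e  [subst: {-} | 2 pending]
  bind e := ((d -> Bool) -> c)
step 2: unify f ~ ((c -> a) -> (d -> c))  [subst: {e:=((d -> Bool) -> c)} | 1 pending]
  bind f := ((c -> a) -> (d -> c))
step 3: unify ((a -> a) -> List a) ~ g  [subst: {e:=((d -> Bool) -> c), f:=((c -> a) -> (d -> c))} | 0 pending]
  bind g := ((a -> a) -> List a)

Answer: e:=((d -> Bool) -> c) f:=((c -> a) -> (d -> c)) g:=((a -> a) -> List a)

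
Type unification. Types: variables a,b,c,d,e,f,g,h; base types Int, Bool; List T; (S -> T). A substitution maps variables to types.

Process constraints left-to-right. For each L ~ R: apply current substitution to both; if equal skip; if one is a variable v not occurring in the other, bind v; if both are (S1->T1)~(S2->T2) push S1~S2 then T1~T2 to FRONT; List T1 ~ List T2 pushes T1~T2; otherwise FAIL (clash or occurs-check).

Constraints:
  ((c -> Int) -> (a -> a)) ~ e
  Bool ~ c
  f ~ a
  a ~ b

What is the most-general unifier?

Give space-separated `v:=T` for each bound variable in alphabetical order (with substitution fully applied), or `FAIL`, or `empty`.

Answer: a:=b c:=Bool e:=((Bool -> Int) -> (b -> b)) f:=b

Derivation:
step 1: unify ((c -> Int) -> (a -> a)) ~ e  [subst: {-} | 3 pending]
  bind e := ((c -> Int) -> (a -> a))
step 2: unify Bool ~ c  [subst: {e:=((c -> Int) -> (a -> a))} | 2 pending]
  bind c := Bool
step 3: unify f ~ a  [subst: {e:=((c -> Int) -> (a -> a)), c:=Bool} | 1 pending]
  bind f := a
step 4: unify a ~ b  [subst: {e:=((c -> Int) -> (a -> a)), c:=Bool, f:=a} | 0 pending]
  bind a := b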